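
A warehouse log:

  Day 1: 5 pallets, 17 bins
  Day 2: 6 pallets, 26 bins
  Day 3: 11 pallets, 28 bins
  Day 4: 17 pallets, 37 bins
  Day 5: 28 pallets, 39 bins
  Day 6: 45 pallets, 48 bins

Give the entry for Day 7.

Pallets — each term is the sum of the two before it: 5, 6, 11, 17, 28, 45 → 73.
For the bins, alternating steps +9, +2, +9, +2, …: 17, 26, 28, 37, 39, 48 → 50.
So the next row is 73 pallets, 50 bins.

73 pallets, 50 bins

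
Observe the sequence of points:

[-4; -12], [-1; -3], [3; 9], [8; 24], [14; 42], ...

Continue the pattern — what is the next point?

[21; 63]

First part — differences are 3, 4, 5, … (increasing by 1 each time): -4, -1, 3, 8, 14 → 21.
Second part: always 3 × the first part; -12, -3, 9, 24, 42 → 63.
Putting it together: [21; 63].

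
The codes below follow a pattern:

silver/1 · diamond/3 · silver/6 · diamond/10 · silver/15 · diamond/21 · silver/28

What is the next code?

diamond/36

For the rank, alternates silver ↔ diamond: silver, diamond, silver, diamond, silver, diamond, silver → diamond.
Second component — differences are 2, 3, 4, … (increasing by 1 each time): 1, 3, 6, 10, 15, 21, 28 → 36.
Putting it together: diamond/36.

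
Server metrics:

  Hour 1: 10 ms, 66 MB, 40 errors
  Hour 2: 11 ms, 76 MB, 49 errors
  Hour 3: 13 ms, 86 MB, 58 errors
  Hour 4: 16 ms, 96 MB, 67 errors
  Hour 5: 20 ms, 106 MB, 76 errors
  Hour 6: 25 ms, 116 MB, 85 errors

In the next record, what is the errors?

Errors: +9 each step, so 40, 49, 58, 67, 76, 85 → 94.

94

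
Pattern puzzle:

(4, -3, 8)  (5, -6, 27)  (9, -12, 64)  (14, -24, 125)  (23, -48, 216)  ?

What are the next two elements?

(37, -96, 343), (60, -192, 512)

First component: each term is the sum of the two before it; 4, 5, 9, 14, 23 → 37 → 60.
Second component goes -3, -6, -12, -24, -48 → -96 → -192 (×2 each step).
Third component — perfect cubes: 2³, 3³, 4³, …: 8, 27, 64, 125, 216 → 343 → 512.
So the next two elements are (37, -96, 343) and (60, -192, 512).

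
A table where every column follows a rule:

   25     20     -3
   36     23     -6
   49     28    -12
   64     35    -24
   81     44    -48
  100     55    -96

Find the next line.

121  68  -192

First component goes 25, 36, 49, 64, 81, 100 → 121 (perfect squares: 5², 6², 7², …).
Second component: differences are 3, 5, 7, … (increasing by 2 each time); 20, 23, 28, 35, 44, 55 → 68.
Third component: ×2 each step; -3, -6, -12, -24, -48, -96 → -192.
So the next line is 121  68  -192.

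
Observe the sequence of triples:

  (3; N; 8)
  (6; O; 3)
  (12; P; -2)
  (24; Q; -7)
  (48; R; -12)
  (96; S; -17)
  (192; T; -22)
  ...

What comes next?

(384; U; -27)

First component: ×2 each step, so 3, 6, 12, 24, 48, 96, 192 → 384.
Letter: letters move forward 1 place in the alphabet, so N, O, P, Q, R, S, T → U.
Third component: −5 each step, so 8, 3, -2, -7, -12, -17, -22 → -27.
Combining the parts gives (384; U; -27).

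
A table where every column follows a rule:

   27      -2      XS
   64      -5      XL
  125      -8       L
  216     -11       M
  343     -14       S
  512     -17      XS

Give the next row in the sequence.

First component goes 27, 64, 125, 216, 343, 512 → 729 (perfect cubes: 3³, 4³, 5³, …).
Second component — −3 each step: -2, -5, -8, -11, -14, -17 → -20.
Size — repeats XS → XL → L → M → S: XS, XL, L, M, S, XS → XL.
So the next row is 729  -20  XL.

729  -20  XL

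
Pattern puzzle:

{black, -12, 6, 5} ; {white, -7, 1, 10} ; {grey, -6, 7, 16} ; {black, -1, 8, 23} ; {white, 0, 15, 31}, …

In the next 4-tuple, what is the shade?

Shade goes black, white, grey, black, white → grey (repeats black → white → grey).

grey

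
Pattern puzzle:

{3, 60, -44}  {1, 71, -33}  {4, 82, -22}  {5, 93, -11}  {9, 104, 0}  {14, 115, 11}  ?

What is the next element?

{23, 126, 22}

For the first value, each term is the sum of the two before it: 3, 1, 4, 5, 9, 14 → 23.
Second value: +11 each step; 60, 71, 82, 93, 104, 115 → 126.
Third value: +11 each step; -44, -33, -22, -11, 0, 11 → 22.
So the next element is {23, 126, 22}.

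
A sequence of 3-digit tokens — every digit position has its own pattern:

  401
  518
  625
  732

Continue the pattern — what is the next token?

First digit goes 4, 5, 6, 7 → 8 (+1 each step, mod 10).
Second digit: 0, 1, 2, 3 → 4 (+1 each step, mod 10).
Third digit: 1, 8, 5, 2 → 9 (−3 each step, mod 10).
So the next token is 849.

849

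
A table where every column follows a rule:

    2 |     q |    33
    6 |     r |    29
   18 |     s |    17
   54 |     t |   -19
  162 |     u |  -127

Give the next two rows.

First component: 2, 6, 18, 54, 162 → 486 → 1458 (×3 each step).
Letter — letters move forward 1 place in the alphabet: q, r, s, t, u → v → w.
Third component: 33, 29, 17, -19, -127 → -451 → -1423 (together with the first component always sums to 35).
Putting the parts together: 486  v  -451 and then 1458  w  -1423.

486  v  -451; 1458  w  -1423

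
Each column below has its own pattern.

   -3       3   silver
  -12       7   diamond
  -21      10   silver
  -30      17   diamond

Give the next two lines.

First component: −9 each step, so -3, -12, -21, -30 → -39 → -48.
Second component: each term is the sum of the two before it; 3, 7, 10, 17 → 27 → 44.
Rank: silver, diamond, silver, diamond → silver → diamond (alternates silver ↔ diamond).
So the next two lines are -39  27  silver and -48  44  diamond.

-39  27  silver; -48  44  diamond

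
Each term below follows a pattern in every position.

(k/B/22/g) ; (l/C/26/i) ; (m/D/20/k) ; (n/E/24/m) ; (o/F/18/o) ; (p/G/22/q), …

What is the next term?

(q/H/16/s)

First letter — letters move forward 1 place in the alphabet: k, l, m, n, o, p → q.
Second letter goes B, C, D, E, F, G → H (letters move forward 1 place in the alphabet).
Third coordinate — alternating steps +4, −6, +4, −6, …: 22, 26, 20, 24, 18, 22 → 16.
For the third letter, letters move forward 2 places in the alphabet: g, i, k, m, o, q → s.
Combining the parts gives (q/H/16/s).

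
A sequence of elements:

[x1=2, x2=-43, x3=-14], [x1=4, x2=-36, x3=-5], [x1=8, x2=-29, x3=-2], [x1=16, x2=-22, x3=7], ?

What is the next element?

[x1=32, x2=-15, x3=10]

X1: ×2 each step; 2, 4, 8, 16 → 32.
X2: +7 each step, so -43, -36, -29, -22 → -15.
X3 — alternating steps +9, +3, +9, +3, …: -14, -5, -2, 7 → 10.
So the next element is [x1=32, x2=-15, x3=10].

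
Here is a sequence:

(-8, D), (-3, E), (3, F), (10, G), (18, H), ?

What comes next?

First part: differences are 5, 6, 7, … (increasing by 1 each time); -8, -3, 3, 10, 18 → 27.
Letter — letters move forward 1 place in the alphabet: D, E, F, G, H → I.
Putting it together: (27, I).

(27, I)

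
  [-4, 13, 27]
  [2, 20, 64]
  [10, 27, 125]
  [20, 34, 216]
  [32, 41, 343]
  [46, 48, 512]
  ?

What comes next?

First value — differences are 6, 8, 10, … (increasing by 2 each time): -4, 2, 10, 20, 32, 46 → 62.
Second value: 13, 20, 27, 34, 41, 48 → 55 (+7 each step).
Third value: 27, 64, 125, 216, 343, 512 → 729 (perfect cubes: 3³, 4³, 5³, …).
So the next triple is [62, 55, 729].

[62, 55, 729]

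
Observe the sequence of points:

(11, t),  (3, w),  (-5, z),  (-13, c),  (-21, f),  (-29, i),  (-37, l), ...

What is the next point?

(-45, o)

First entry: −8 each step; 11, 3, -5, -13, -21, -29, -37 → -45.
Letter — letters move forward 3 places in the alphabet, wrapping Z→A: t, w, z, c, f, i, l → o.
So the next point is (-45, o).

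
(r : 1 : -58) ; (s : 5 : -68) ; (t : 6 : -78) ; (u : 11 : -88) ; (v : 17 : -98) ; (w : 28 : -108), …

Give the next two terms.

(x : 45 : -118), (y : 73 : -128)

For the letter, letters move forward 1 place in the alphabet: r, s, t, u, v, w → x → y.
For the second entry, each term is the sum of the two before it: 1, 5, 6, 11, 17, 28 → 45 → 73.
Third entry: −10 each step, so -58, -68, -78, -88, -98, -108 → -118 → -128.
So the next two terms are (x : 45 : -118) and (y : 73 : -128).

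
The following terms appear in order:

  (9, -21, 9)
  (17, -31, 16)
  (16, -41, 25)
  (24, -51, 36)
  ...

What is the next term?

(23, -61, 49)

First coordinate goes 9, 17, 16, 24 → 23 (alternating steps +8, −1, +8, −1, …).
Second coordinate — −10 each step: -21, -31, -41, -51 → -61.
Third coordinate goes 9, 16, 25, 36 → 49 (perfect squares: 3², 4², 5², …).
Putting it together: (23, -61, 49).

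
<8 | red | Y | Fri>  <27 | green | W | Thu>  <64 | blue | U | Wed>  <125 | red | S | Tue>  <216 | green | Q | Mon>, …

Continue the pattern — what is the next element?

<343 | blue | O | Sun>

First component: perfect cubes: 2³, 3³, 4³, …, so 8, 27, 64, 125, 216 → 343.
Colour goes red, green, blue, red, green → blue (repeats red → green → blue).
Letter: letters move back 2 places in the alphabet; Y, W, U, S, Q → O.
Day: runs backward through the weekdays Mon→Sun; Fri, Thu, Wed, Tue, Mon → Sun.
So the next element is <343 | blue | O | Sun>.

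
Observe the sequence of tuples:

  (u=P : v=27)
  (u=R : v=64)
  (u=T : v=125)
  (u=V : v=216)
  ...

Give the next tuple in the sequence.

U: P, R, T, V → X (letters move forward 2 places in the alphabet).
V: perfect cubes: 3³, 4³, 5³, …; 27, 64, 125, 216 → 343.
Combining the parts gives (u=X : v=343).

(u=X : v=343)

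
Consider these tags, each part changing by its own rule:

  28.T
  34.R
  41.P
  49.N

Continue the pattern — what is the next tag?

58.L

First component: 28, 34, 41, 49 → 58 (differences are 6, 7, 8, … (increasing by 1 each time)).
Letter — letters move back 2 places in the alphabet: T, R, P, N → L.
Putting it together: 58.L.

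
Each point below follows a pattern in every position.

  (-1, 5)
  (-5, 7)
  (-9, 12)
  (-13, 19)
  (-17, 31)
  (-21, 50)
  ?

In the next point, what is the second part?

Second part — each term is the sum of the two before it: 5, 7, 12, 19, 31, 50 → 81.

81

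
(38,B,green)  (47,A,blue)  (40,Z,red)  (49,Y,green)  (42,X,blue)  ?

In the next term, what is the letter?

Letter goes B, A, Z, Y, X → W (letters move back 1 place in the alphabet, wrapping A→Z).

W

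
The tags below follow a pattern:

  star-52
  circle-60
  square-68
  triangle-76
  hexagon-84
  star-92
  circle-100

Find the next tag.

Shape: repeats star → circle → square → triangle → hexagon, so star, circle, square, triangle, hexagon, star, circle → square.
Second component: +8 each step, so 52, 60, 68, 76, 84, 92, 100 → 108.
Putting it together: square-108.

square-108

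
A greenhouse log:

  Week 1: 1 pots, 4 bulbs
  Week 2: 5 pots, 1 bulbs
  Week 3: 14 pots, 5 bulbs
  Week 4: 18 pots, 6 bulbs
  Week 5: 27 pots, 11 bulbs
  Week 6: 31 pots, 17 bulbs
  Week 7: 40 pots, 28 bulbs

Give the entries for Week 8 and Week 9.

44 pots, 45 bulbs; 53 pots, 73 bulbs

Pots: 1, 5, 14, 18, 27, 31, 40 → 44 → 53 (alternating steps +4, +9, +4, +9, …).
Bulbs: each term is the sum of the two before it; 4, 1, 5, 6, 11, 17, 28 → 45 → 73.
Putting the parts together: 44 pots, 45 bulbs and then 53 pots, 73 bulbs.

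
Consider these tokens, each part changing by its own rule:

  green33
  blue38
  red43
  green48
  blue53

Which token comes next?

red58

Colour: repeats green → blue → red, so green, blue, red, green, blue → red.
Second component: 33, 38, 43, 48, 53 → 58 (+5 each step).
So the next token is red58.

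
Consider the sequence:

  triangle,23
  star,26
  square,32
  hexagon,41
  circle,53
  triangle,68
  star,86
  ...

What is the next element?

square,107

Shape goes triangle, star, square, hexagon, circle, triangle, star → square (repeats triangle → star → square → hexagon → circle).
Second value: differences are 3, 6, 9, … (increasing by 3 each time), so 23, 26, 32, 41, 53, 68, 86 → 107.
Putting it together: square,107.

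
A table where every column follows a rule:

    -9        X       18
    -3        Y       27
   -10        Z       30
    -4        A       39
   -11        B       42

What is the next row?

-5  C  51

First component — alternating steps +6, −7, +6, −7, …: -9, -3, -10, -4, -11 → -5.
Letter: letters move forward 1 place in the alphabet, wrapping Z→A, so X, Y, Z, A, B → C.
Third component: alternating steps +9, +3, +9, +3, …, so 18, 27, 30, 39, 42 → 51.
So the next row is -5  C  51.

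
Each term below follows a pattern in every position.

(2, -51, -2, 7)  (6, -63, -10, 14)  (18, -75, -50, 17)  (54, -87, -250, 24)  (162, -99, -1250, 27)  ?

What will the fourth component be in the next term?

Fourth component: alternating steps +7, +3, +7, +3, …, so 7, 14, 17, 24, 27 → 34.

34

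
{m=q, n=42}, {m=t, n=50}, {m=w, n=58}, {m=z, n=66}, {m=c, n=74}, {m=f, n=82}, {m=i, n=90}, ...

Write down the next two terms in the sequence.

M: q, t, w, z, c, f, i → l → o (letters move forward 3 places in the alphabet, wrapping Z→A).
N: +8 each step, so 42, 50, 58, 66, 74, 82, 90 → 98 → 106.
So the next two terms are {m=l, n=98} and {m=o, n=106}.

{m=l, n=98}, {m=o, n=106}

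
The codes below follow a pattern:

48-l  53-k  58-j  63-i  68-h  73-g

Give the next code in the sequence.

First component goes 48, 53, 58, 63, 68, 73 → 78 (+5 each step).
Letter — letters move back 1 place in the alphabet: l, k, j, i, h, g → f.
Putting it together: 78-f.

78-f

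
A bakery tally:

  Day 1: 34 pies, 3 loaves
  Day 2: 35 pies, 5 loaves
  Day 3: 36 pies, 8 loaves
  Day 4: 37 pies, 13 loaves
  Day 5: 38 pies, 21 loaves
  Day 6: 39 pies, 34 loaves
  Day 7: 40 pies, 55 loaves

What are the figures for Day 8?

41 pies, 89 loaves

Pies — +1 each step: 34, 35, 36, 37, 38, 39, 40 → 41.
Loaves — each term is the sum of the two before it: 3, 5, 8, 13, 21, 34, 55 → 89.
So the next row is 41 pies, 89 loaves.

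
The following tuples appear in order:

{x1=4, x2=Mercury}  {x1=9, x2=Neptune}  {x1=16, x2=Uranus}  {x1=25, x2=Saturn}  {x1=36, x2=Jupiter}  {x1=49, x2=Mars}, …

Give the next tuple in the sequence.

For the x1, perfect squares: 2², 3², 4², …: 4, 9, 16, 25, 36, 49 → 64.
X2: Mercury, Neptune, Uranus, Saturn, Jupiter, Mars → Earth (runs backward through the planets Mercury→Neptune).
Putting it together: {x1=64, x2=Earth}.

{x1=64, x2=Earth}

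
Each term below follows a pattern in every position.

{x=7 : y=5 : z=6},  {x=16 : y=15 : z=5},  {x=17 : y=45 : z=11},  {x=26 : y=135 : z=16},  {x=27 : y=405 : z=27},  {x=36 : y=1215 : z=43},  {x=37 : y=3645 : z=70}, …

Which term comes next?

X: alternating steps +9, +1, +9, +1, …; 7, 16, 17, 26, 27, 36, 37 → 46.
For the y, ×3 each step: 5, 15, 45, 135, 405, 1215, 3645 → 10935.
Z goes 6, 5, 11, 16, 27, 43, 70 → 113 (each term is the sum of the two before it).
Combining the parts gives {x=46 : y=10935 : z=113}.

{x=46 : y=10935 : z=113}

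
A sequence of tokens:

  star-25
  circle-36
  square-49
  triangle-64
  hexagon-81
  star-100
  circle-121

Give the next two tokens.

square-144, triangle-169

Shape: repeats star → circle → square → triangle → hexagon, so star, circle, square, triangle, hexagon, star, circle → square → triangle.
Second component goes 25, 36, 49, 64, 81, 100, 121 → 144 → 169 (perfect squares: 5², 6², 7², …).
Putting the parts together: square-144 and then triangle-169.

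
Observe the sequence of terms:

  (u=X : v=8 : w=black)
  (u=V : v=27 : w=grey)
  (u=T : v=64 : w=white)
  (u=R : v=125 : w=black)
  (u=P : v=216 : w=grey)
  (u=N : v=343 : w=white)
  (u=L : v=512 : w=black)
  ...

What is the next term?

(u=J : v=729 : w=grey)

U — letters move back 2 places in the alphabet: X, V, T, R, P, N, L → J.
V: perfect cubes: 2³, 3³, 4³, …, so 8, 27, 64, 125, 216, 343, 512 → 729.
W: repeats black → grey → white; black, grey, white, black, grey, white, black → grey.
Combining the parts gives (u=J : v=729 : w=grey).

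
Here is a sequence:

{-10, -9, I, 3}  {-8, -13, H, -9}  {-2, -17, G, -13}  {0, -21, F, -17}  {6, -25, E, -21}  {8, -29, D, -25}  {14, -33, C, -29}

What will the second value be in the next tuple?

Second value: −4 each step, so -9, -13, -17, -21, -25, -29, -33 → -37.

-37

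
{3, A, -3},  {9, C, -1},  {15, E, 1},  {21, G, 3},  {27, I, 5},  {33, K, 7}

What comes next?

First component: +6 each step; 3, 9, 15, 21, 27, 33 → 39.
Letter: letters move forward 2 places in the alphabet; A, C, E, G, I, K → M.
For the third component, +2 each step: -3, -1, 1, 3, 5, 7 → 9.
Combining the parts gives {39, M, 9}.

{39, M, 9}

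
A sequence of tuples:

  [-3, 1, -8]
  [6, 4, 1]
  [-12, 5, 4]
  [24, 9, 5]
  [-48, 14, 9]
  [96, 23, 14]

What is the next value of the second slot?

37

Second slot: each term is the sum of the two before it, so 1, 4, 5, 9, 14, 23 → 37.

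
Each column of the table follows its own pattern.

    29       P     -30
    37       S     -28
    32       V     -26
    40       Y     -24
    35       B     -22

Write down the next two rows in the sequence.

43  E  -20; 38  H  -18

For the first component, alternating steps +8, −5, +8, −5, …: 29, 37, 32, 40, 35 → 43 → 38.
Letter: P, S, V, Y, B → E → H (letters move forward 3 places in the alphabet, wrapping Z→A).
Third component: +2 each step, so -30, -28, -26, -24, -22 → -20 → -18.
Putting the parts together: 43  E  -20 and then 38  H  -18.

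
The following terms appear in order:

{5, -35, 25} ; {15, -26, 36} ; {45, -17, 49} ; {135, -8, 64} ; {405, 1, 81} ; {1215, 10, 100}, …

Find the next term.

{3645, 19, 121}

First component: ×3 each step; 5, 15, 45, 135, 405, 1215 → 3645.
Second component goes -35, -26, -17, -8, 1, 10 → 19 (+9 each step).
Third component: 25, 36, 49, 64, 81, 100 → 121 (perfect squares: 5², 6², 7², …).
So the next term is {3645, 19, 121}.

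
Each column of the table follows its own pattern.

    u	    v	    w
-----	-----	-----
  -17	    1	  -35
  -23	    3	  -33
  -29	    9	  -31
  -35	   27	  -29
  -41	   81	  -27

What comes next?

Column u: −6 each step; -17, -23, -29, -35, -41 → -47.
Column v — ×3 each step: 1, 3, 9, 27, 81 → 243.
For the column w, +2 each step: -35, -33, -31, -29, -27 → -25.
Combining the parts gives -47  243  -25.

-47  243  -25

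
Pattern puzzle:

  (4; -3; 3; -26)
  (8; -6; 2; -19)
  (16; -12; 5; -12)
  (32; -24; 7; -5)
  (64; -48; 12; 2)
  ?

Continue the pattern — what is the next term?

(128; -96; 19; 9)

First entry: 4, 8, 16, 32, 64 → 128 (×2 each step).
Second entry: ×2 each step; -3, -6, -12, -24, -48 → -96.
Third entry — each term is the sum of the two before it: 3, 2, 5, 7, 12 → 19.
For the fourth entry, +7 each step: -26, -19, -12, -5, 2 → 9.
Putting it together: (128; -96; 19; 9).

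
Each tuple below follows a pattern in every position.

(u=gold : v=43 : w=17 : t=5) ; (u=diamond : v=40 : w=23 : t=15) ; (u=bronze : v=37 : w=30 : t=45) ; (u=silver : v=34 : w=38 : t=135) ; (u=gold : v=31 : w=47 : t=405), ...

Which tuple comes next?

For the u, repeats gold → diamond → bronze → silver: gold, diamond, bronze, silver, gold → diamond.
V: 43, 40, 37, 34, 31 → 28 (−3 each step).
W — differences are 6, 7, 8, … (increasing by 1 each time): 17, 23, 30, 38, 47 → 57.
T: ×3 each step; 5, 15, 45, 135, 405 → 1215.
So the next tuple is (u=diamond : v=28 : w=57 : t=1215).

(u=diamond : v=28 : w=57 : t=1215)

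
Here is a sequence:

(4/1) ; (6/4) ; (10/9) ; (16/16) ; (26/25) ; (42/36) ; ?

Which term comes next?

First slot: 4, 6, 10, 16, 26, 42 → 68 (each term is the sum of the two before it).
Second slot goes 1, 4, 9, 16, 25, 36 → 49 (perfect squares: 1², 2², 3², …).
Combining the parts gives (68/49).

(68/49)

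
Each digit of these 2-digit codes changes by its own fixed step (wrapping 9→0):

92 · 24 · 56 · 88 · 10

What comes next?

First digit — +3 each step, mod 10: 9, 2, 5, 8, 1 → 4.
Second digit: +2 each step, mod 10, so 2, 4, 6, 8, 0 → 2.
Putting it together: 42.

42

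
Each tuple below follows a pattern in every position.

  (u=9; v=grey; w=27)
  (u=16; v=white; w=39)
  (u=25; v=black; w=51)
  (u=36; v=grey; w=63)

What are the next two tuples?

U: perfect squares: 3², 4², 5², …, so 9, 16, 25, 36 → 49 → 64.
V: repeats grey → white → black; grey, white, black, grey → white → black.
W goes 27, 39, 51, 63 → 75 → 87 (+12 each step).
So the next two tuples are (u=49; v=white; w=75) and (u=64; v=black; w=87).

(u=49; v=white; w=75), (u=64; v=black; w=87)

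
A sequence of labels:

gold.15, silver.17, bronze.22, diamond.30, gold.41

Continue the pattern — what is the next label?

Rank goes gold, silver, bronze, diamond, gold → silver (repeats gold → silver → bronze → diamond).
Second component goes 15, 17, 22, 30, 41 → 55 (differences are 2, 5, 8, … (increasing by 3 each time)).
Combining the parts gives silver.55.

silver.55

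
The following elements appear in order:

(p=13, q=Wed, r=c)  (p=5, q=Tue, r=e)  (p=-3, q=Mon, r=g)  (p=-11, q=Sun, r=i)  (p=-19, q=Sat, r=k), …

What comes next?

(p=-27, q=Fri, r=m)

P goes 13, 5, -3, -11, -19 → -27 (−8 each step).
For the q, runs backward through the weekdays Mon→Sun: Wed, Tue, Mon, Sun, Sat → Fri.
R: letters move forward 2 places in the alphabet, so c, e, g, i, k → m.
Putting it together: (p=-27, q=Fri, r=m).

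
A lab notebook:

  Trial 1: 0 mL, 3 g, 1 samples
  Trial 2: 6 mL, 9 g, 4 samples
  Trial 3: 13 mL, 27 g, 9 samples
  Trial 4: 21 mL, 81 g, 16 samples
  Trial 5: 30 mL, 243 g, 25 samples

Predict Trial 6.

ML: differences are 6, 7, 8, … (increasing by 1 each time); 0, 6, 13, 21, 30 → 40.
For the g, ×3 each step: 3, 9, 27, 81, 243 → 729.
Samples: 1, 4, 9, 16, 25 → 36 (perfect squares: 1², 2², 3², …).
Combining the parts gives 40 mL, 729 g, 36 samples.

40 mL, 729 g, 36 samples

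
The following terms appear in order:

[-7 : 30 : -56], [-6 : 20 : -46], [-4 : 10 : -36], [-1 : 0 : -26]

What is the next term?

First slot — differences are 1, 2, 3, … (increasing by 1 each time): -7, -6, -4, -1 → 3.
Second slot: −10 each step; 30, 20, 10, 0 → -10.
Third slot — +10 each step: -56, -46, -36, -26 → -16.
So the next term is [3 : -10 : -16].

[3 : -10 : -16]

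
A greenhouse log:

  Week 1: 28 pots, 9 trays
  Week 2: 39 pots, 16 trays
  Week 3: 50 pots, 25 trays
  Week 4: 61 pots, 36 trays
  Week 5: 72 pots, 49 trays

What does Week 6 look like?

Pots goes 28, 39, 50, 61, 72 → 83 (+11 each step).
For the trays, perfect squares: 3², 4², 5², …: 9, 16, 25, 36, 49 → 64.
So the next line is 83 pots, 64 trays.

83 pots, 64 trays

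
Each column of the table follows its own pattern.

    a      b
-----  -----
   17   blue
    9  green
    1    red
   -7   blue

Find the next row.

Column a goes 17, 9, 1, -7 → -15 (−8 each step).
Column b: repeats blue → green → red; blue, green, red, blue → green.
So the next row is -15  green.

-15  green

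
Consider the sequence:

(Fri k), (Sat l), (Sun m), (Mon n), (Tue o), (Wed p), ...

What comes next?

Day goes Fri, Sat, Sun, Mon, Tue, Wed → Thu (runs through the weekdays Mon→Sun).
Letter: letters move forward 1 place in the alphabet, so k, l, m, n, o, p → q.
Combining the parts gives (Thu q).

(Thu q)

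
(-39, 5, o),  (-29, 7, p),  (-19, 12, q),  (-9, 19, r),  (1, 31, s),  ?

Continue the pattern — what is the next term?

First component: -39, -29, -19, -9, 1 → 11 (+10 each step).
Second component: each term is the sum of the two before it; 5, 7, 12, 19, 31 → 50.
Letter: letters move forward 1 place in the alphabet, so o, p, q, r, s → t.
Combining the parts gives (11, 50, t).

(11, 50, t)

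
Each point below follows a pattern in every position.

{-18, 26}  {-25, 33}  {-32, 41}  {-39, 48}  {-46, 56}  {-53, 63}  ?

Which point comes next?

First slot — −7 each step: -18, -25, -32, -39, -46, -53 → -60.
For the second slot, alternating steps +7, +8, +7, +8, …: 26, 33, 41, 48, 56, 63 → 71.
So the next point is {-60, 71}.

{-60, 71}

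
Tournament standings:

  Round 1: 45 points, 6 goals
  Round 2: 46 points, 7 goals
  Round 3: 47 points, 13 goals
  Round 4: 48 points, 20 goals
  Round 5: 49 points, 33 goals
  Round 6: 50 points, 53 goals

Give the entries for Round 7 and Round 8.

51 points, 86 goals; 52 points, 139 goals

Points — +1 each step: 45, 46, 47, 48, 49, 50 → 51 → 52.
For the goals, each term is the sum of the two before it: 6, 7, 13, 20, 33, 53 → 86 → 139.
So the next two rows are 51 points, 86 goals and 52 points, 139 goals.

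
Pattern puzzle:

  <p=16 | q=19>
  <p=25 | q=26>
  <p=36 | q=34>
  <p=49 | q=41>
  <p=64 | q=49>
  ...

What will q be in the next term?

56

Q — alternating steps +7, +8, +7, +8, …: 19, 26, 34, 41, 49 → 56.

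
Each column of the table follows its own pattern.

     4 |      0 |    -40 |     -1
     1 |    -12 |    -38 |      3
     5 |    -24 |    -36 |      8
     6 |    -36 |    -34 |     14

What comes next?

First component: 4, 1, 5, 6 → 11 (each term is the sum of the two before it).
Second component: −12 each step, so 0, -12, -24, -36 → -48.
Third component goes -40, -38, -36, -34 → -32 (+2 each step).
Fourth component: -1, 3, 8, 14 → 21 (differences are 4, 5, 6, … (increasing by 1 each time)).
So the next line is 11  -48  -32  21.

11  -48  -32  21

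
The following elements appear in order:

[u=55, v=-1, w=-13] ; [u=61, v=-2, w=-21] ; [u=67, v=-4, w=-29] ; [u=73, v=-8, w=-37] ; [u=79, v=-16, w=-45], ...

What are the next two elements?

[u=85, v=-32, w=-53], [u=91, v=-64, w=-61]

U — +6 each step: 55, 61, 67, 73, 79 → 85 → 91.
V: ×2 each step; -1, -2, -4, -8, -16 → -32 → -64.
W goes -13, -21, -29, -37, -45 → -53 → -61 (−8 each step).
So the next two elements are [u=85, v=-32, w=-53] and [u=91, v=-64, w=-61].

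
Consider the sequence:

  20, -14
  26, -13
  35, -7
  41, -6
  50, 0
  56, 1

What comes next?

65, 7

First slot — alternating steps +6, +9, +6, +9, …: 20, 26, 35, 41, 50, 56 → 65.
Second slot goes -14, -13, -7, -6, 0, 1 → 7 (alternating steps +1, +6, +1, +6, …).
So the next pair is 65, 7.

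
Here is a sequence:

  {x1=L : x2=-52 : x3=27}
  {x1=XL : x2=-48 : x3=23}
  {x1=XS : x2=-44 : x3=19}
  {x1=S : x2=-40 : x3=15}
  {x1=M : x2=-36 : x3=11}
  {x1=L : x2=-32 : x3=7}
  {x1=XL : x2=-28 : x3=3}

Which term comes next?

{x1=XS : x2=-24 : x3=-1}

X1 — repeats L → XL → XS → S → M: L, XL, XS, S, M, L, XL → XS.
X2: +4 each step, so -52, -48, -44, -40, -36, -32, -28 → -24.
X3: together with the x2 always sums to -25, so 27, 23, 19, 15, 11, 7, 3 → -1.
Combining the parts gives {x1=XS : x2=-24 : x3=-1}.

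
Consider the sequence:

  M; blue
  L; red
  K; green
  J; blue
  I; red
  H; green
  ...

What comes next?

Letter — letters move back 1 place in the alphabet: M, L, K, J, I, H → G.
Colour: repeats blue → red → green, so blue, red, green, blue, red, green → blue.
Putting it together: G; blue.

G; blue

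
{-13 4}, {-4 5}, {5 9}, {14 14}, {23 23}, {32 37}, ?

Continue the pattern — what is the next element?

{41 60}

For the first part, +9 each step: -13, -4, 5, 14, 23, 32 → 41.
Second part: each term is the sum of the two before it, so 4, 5, 9, 14, 23, 37 → 60.
Combining the parts gives {41 60}.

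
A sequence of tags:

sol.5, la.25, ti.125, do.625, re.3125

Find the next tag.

mi.15625

Note — runs through the solfège scale do→ti: sol, la, ti, do, re → mi.
Second component: 5, 25, 125, 625, 3125 → 15625 (×5 each step).
Putting it together: mi.15625.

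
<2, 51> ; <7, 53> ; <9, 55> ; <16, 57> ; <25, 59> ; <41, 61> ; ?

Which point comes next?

First entry: 2, 7, 9, 16, 25, 41 → 66 (each term is the sum of the two before it).
Second entry: 51, 53, 55, 57, 59, 61 → 63 (+2 each step).
Putting it together: <66, 63>.

<66, 63>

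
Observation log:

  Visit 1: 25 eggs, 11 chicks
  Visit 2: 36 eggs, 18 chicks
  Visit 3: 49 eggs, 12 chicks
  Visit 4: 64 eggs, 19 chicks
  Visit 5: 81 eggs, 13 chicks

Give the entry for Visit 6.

Eggs: perfect squares: 5², 6², 7², …, so 25, 36, 49, 64, 81 → 100.
Chicks: alternating steps +7, −6, +7, −6, …, so 11, 18, 12, 19, 13 → 20.
So the next line is 100 eggs, 20 chicks.

100 eggs, 20 chicks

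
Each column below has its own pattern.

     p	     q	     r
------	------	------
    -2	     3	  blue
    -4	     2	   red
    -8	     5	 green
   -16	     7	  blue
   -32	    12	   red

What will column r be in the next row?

green

Column r: repeats blue → red → green, so blue, red, green, blue, red → green.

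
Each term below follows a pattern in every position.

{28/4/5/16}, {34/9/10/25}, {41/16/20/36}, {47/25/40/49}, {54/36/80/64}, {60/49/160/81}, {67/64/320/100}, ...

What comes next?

{73/81/640/121}

For the first entry, alternating steps +6, +7, +6, +7, …: 28, 34, 41, 47, 54, 60, 67 → 73.
Second entry — perfect squares: 2², 3², 4², …: 4, 9, 16, 25, 36, 49, 64 → 81.
Third entry: ×2 each step, so 5, 10, 20, 40, 80, 160, 320 → 640.
Fourth entry: 16, 25, 36, 49, 64, 81, 100 → 121 (perfect squares: 4², 5², 6², …).
Combining the parts gives {73/81/640/121}.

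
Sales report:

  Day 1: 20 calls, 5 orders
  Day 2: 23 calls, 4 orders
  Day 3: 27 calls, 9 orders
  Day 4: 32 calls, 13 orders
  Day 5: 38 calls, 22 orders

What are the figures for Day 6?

45 calls, 35 orders

Calls — differences are 3, 4, 5, … (increasing by 1 each time): 20, 23, 27, 32, 38 → 45.
Orders: each term is the sum of the two before it, so 5, 4, 9, 13, 22 → 35.
Combining the parts gives 45 calls, 35 orders.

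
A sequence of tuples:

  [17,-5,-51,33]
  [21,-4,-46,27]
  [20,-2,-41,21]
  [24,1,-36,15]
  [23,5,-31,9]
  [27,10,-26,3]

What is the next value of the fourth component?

Fourth component: 33, 27, 21, 15, 9, 3 → -3 (−6 each step).

-3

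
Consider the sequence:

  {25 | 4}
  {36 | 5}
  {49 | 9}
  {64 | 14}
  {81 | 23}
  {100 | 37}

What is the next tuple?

{121 | 60}

First entry — perfect squares: 5², 6², 7², …: 25, 36, 49, 64, 81, 100 → 121.
Second entry: each term is the sum of the two before it; 4, 5, 9, 14, 23, 37 → 60.
So the next tuple is {121 | 60}.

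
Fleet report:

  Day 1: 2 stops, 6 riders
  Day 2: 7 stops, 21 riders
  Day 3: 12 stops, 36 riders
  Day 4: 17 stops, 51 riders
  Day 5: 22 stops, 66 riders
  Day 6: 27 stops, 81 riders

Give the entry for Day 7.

32 stops, 96 riders

Stops: +5 each step, so 2, 7, 12, 17, 22, 27 → 32.
Riders: always 3 × the stops, so 6, 21, 36, 51, 66, 81 → 96.
So the next line is 32 stops, 96 riders.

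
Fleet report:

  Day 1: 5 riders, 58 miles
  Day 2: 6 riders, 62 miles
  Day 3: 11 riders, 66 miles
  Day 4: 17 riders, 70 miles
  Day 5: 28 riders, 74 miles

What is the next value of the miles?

78

Miles — +4 each step: 58, 62, 66, 70, 74 → 78.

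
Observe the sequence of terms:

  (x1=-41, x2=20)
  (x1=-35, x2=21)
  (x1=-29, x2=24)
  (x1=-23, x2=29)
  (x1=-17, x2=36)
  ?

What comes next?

X1 — +6 each step: -41, -35, -29, -23, -17 → -11.
X2: differences are 1, 3, 5, … (increasing by 2 each time), so 20, 21, 24, 29, 36 → 45.
Putting it together: (x1=-11, x2=45).

(x1=-11, x2=45)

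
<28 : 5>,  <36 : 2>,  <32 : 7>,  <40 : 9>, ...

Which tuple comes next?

First coordinate — alternating steps +8, −4, +8, −4, …: 28, 36, 32, 40 → 36.
Second coordinate: each term is the sum of the two before it; 5, 2, 7, 9 → 16.
Putting it together: <36 : 16>.

<36 : 16>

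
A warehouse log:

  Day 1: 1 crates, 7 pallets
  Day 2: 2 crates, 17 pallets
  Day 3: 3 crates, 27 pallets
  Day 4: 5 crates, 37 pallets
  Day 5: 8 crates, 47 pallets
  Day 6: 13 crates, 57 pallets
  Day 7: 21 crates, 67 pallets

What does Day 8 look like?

Crates — each term is the sum of the two before it: 1, 2, 3, 5, 8, 13, 21 → 34.
Pallets: +10 each step, so 7, 17, 27, 37, 47, 57, 67 → 77.
Combining the parts gives 34 crates, 77 pallets.

34 crates, 77 pallets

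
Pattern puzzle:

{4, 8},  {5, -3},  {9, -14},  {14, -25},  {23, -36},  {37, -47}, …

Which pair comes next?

{60, -58}

First part: each term is the sum of the two before it, so 4, 5, 9, 14, 23, 37 → 60.
Second part: −11 each step, so 8, -3, -14, -25, -36, -47 → -58.
Combining the parts gives {60, -58}.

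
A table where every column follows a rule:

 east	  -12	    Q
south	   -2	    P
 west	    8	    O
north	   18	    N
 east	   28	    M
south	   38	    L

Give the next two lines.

Direction — repeats east → south → west → north: east, south, west, north, east, south → west → north.
Second component — +10 each step: -12, -2, 8, 18, 28, 38 → 48 → 58.
Letter — letters move back 1 place in the alphabet: Q, P, O, N, M, L → K → J.
Putting the parts together: west  48  K and then north  58  J.

west  48  K; north  58  J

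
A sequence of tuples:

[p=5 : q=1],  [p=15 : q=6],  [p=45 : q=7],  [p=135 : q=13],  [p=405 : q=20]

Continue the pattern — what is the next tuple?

P — ×3 each step: 5, 15, 45, 135, 405 → 1215.
Q goes 1, 6, 7, 13, 20 → 33 (each term is the sum of the two before it).
So the next tuple is [p=1215 : q=33].

[p=1215 : q=33]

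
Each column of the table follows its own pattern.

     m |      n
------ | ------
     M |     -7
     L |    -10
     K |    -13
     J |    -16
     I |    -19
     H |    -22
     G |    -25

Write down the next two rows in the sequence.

Column m — letters move back 1 place in the alphabet: M, L, K, J, I, H, G → F → E.
Column n goes -7, -10, -13, -16, -19, -22, -25 → -28 → -31 (−3 each step).
Putting the parts together: F  -28 and then E  -31.

F  -28; E  -31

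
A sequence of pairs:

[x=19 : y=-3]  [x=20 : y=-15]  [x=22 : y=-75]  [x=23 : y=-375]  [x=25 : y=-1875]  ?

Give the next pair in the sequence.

X: alternating steps +1, +2, +1, +2, …; 19, 20, 22, 23, 25 → 26.
Y: -3, -15, -75, -375, -1875 → -9375 (×5 each step).
So the next pair is [x=26 : y=-9375].

[x=26 : y=-9375]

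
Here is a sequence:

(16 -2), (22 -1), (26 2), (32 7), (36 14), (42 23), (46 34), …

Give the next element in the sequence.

For the first component, alternating steps +6, +4, +6, +4, …: 16, 22, 26, 32, 36, 42, 46 → 52.
Second component — differences are 1, 3, 5, … (increasing by 2 each time): -2, -1, 2, 7, 14, 23, 34 → 47.
So the next element is (52 47).

(52 47)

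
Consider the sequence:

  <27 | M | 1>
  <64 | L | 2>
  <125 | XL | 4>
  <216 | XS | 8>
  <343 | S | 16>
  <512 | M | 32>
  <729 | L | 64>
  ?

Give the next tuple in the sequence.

<1000 | XL | 128>

For the first component, perfect cubes: 3³, 4³, 5³, …: 27, 64, 125, 216, 343, 512, 729 → 1000.
Size: repeats M → L → XL → XS → S, so M, L, XL, XS, S, M, L → XL.
Third component: ×2 each step; 1, 2, 4, 8, 16, 32, 64 → 128.
Putting it together: <1000 | XL | 128>.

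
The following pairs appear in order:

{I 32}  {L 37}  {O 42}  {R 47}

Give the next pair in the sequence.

{U 52}

Letter: letters move forward 3 places in the alphabet, so I, L, O, R → U.
Second entry: +5 each step; 32, 37, 42, 47 → 52.
Putting it together: {U 52}.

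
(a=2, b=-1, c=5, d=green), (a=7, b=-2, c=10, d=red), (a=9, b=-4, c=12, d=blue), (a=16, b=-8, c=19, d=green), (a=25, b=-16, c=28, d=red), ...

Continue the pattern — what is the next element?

A: each term is the sum of the two before it; 2, 7, 9, 16, 25 → 41.
B: ×2 each step, so -1, -2, -4, -8, -16 → -32.
For the c, always 3 more than the a: 5, 10, 12, 19, 28 → 44.
For the d, repeats green → red → blue: green, red, blue, green, red → blue.
So the next element is (a=41, b=-32, c=44, d=blue).

(a=41, b=-32, c=44, d=blue)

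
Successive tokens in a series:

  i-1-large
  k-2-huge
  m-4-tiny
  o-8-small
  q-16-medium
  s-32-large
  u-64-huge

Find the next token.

Letter: letters move forward 2 places in the alphabet; i, k, m, o, q, s, u → w.
Second component: ×2 each step; 1, 2, 4, 8, 16, 32, 64 → 128.
Size: repeats large → huge → tiny → small → medium, so large, huge, tiny, small, medium, large, huge → tiny.
So the next token is w-128-tiny.

w-128-tiny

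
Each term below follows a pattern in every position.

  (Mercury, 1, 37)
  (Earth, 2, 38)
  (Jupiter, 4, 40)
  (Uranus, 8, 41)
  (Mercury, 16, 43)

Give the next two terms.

(Earth, 32, 44), (Jupiter, 64, 46)

Planet goes Mercury, Earth, Jupiter, Uranus, Mercury → Earth → Jupiter (repeats Mercury → Earth → Jupiter → Uranus).
Second coordinate goes 1, 2, 4, 8, 16 → 32 → 64 (×2 each step).
Third coordinate goes 37, 38, 40, 41, 43 → 44 → 46 (alternating steps +1, +2, +1, +2, …).
So the next two terms are (Earth, 32, 44) and (Jupiter, 64, 46).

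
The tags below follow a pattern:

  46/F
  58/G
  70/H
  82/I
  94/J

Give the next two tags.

106/K, 118/L

First component: +12 each step; 46, 58, 70, 82, 94 → 106 → 118.
Letter: letters move forward 1 place in the alphabet; F, G, H, I, J → K → L.
Putting the parts together: 106/K and then 118/L.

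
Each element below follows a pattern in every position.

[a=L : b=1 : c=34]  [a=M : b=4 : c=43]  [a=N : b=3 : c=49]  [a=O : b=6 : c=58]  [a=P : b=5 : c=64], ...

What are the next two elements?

A: L, M, N, O, P → Q → R (letters move forward 1 place in the alphabet).
For the b, alternating steps +3, −1, +3, −1, …: 1, 4, 3, 6, 5 → 8 → 7.
C: alternating steps +9, +6, +9, +6, …, so 34, 43, 49, 58, 64 → 73 → 79.
So the next two elements are [a=Q : b=8 : c=73] and [a=R : b=7 : c=79].

[a=Q : b=8 : c=73], [a=R : b=7 : c=79]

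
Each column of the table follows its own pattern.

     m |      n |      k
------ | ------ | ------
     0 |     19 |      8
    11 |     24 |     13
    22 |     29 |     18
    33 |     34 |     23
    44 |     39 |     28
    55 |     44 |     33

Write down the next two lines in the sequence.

Column m — +11 each step: 0, 11, 22, 33, 44, 55 → 66 → 77.
For the column n, +5 each step: 19, 24, 29, 34, 39, 44 → 49 → 54.
Column k: always 11 less than the column n, so 8, 13, 18, 23, 28, 33 → 38 → 43.
So the next two lines are 66  49  38 and 77  54  43.

66  49  38; 77  54  43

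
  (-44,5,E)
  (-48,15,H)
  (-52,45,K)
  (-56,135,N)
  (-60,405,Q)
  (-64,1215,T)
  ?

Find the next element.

(-68,3645,W)

For the first value, −4 each step: -44, -48, -52, -56, -60, -64 → -68.
Second value: ×3 each step, so 5, 15, 45, 135, 405, 1215 → 3645.
Letter: E, H, K, N, Q, T → W (letters move forward 3 places in the alphabet).
Combining the parts gives (-68,3645,W).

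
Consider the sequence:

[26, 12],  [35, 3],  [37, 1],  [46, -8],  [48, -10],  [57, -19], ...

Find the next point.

[59, -21]

First value: 26, 35, 37, 46, 48, 57 → 59 (alternating steps +9, +2, +9, +2, …).
Second value: together with the first value always sums to 38; 12, 3, 1, -8, -10, -19 → -21.
So the next point is [59, -21].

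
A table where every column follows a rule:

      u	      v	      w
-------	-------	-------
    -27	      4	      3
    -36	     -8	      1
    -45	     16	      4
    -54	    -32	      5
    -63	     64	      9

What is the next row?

Column u — −9 each step: -27, -36, -45, -54, -63 → -72.
Column v: ×(-2) each step, so 4, -8, 16, -32, 64 → -128.
Column w: each term is the sum of the two before it, so 3, 1, 4, 5, 9 → 14.
Combining the parts gives -72  -128  14.

-72  -128  14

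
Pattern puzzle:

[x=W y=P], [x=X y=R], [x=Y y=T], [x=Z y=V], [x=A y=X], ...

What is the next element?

X goes W, X, Y, Z, A → B (letters move forward 1 place in the alphabet, wrapping Z→A).
Y — letters move forward 2 places in the alphabet: P, R, T, V, X → Z.
Combining the parts gives [x=B y=Z].

[x=B y=Z]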